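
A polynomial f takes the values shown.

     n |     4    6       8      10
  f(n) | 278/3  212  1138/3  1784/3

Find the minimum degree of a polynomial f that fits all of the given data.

2

Forward differences of the values at n = 4, 6, 8, 10:
  f  : 278/3  212  1138/3  1784/3
  Δ  : 358/3  502/3  646/3
  Δ^2: 48  48
  Δ^3: 0
The second differences are constant (48) and nonzero, while all higher differences vanish, so the minimal degree is 2.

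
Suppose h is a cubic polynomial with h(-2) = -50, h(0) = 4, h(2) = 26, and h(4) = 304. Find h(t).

Write h(t) = at^3 + bt^2 + ct + d. Substituting each data point gives a linear system:
  -8a + 4b - 2c + d = -50
  d = 4
  8a + 4b + 2c + d = 26
  64a + 16b + 4c + d = 304
Solving the system yields a = 6, b = -4, c = -5, d = 4.
So h(t) = 6t³ - 4t² - 5t + 4.
Check: h(-2) = -50. ✓

h(t) = 6t^3 - 4t^2 - 5t + 4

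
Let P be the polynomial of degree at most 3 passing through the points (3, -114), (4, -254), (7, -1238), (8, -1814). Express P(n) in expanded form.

Using the Lagrange interpolation formula with nodes 3, 4, 7, 8:
  L_0(n) = (n - 4)(n - 7)(n - 8) / -20
  L_1(n) = (n - 3)(n - 7)(n - 8) / 12
  L_2(n) = (n - 3)(n - 4)(n - 8) / -12
  L_3(n) = (n - 3)(n - 4)(n - 7) / 20
Then P(n) = -114·L_0(n) - 254·L_1(n) - 1238·L_2(n) - 1814·L_3(n).
Expanding and collecting terms gives P(n) = -3n^3 - 5n^2 + 6n - 6.
Check: P(8) = -1814. ✓

P(n) = -3n^3 - 5n^2 + 6n - 6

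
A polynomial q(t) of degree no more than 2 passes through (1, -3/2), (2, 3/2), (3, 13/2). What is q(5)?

Using the Lagrange interpolation formula with nodes 1, 2, 3:
  L_0(t) = (t - 2)(t - 3) / 2
  L_1(t) = (t - 1)(t - 3) / -1
  L_2(t) = (t - 1)(t - 2) / 2
Then q(t) = -3/2·L_0(t) + 3/2·L_1(t) + 13/2·L_2(t).
Expanding and collecting terms gives q(t) = t² - 5/2.
Evaluating at t = 5: q(5) = 45/2.

45/2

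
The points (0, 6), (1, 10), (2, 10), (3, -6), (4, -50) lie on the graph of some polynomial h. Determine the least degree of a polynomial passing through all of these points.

Forward differences of the values at u = 0, 1, 2, 3, 4:
  h  : 6  10  10  -6  -50
  Δ  : 4  0  -16  -44
  Δ^2: -4  -16  -28
  Δ^3: -12  -12
  Δ^4: 0
The third differences are constant (-12) and nonzero, while all higher differences vanish, so the minimal degree is 3.

3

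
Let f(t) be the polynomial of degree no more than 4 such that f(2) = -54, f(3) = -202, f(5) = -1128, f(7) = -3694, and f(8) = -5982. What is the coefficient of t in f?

Write f(t) = at^4 + bt^3 + ct^2 + dt + e. Substituting each data point gives a linear system:
  16a + 8b + 4c + 2d + e = -54
  81a + 27b + 9c + 3d + e = -202
  625a + 125b + 25c + 5d + e = -1128
  2401a + 343b + 49c + 7d + e = -3694
  4096a + 512b + 64c + 8d + e = -5982
Solving the system yields a = -1, b = -3, c = -6, d = 4, e = 2.
So f(t) = -t^4 - 3t^3 - 6t^2 + 4t + 2.
The coefficient of t is 4.

4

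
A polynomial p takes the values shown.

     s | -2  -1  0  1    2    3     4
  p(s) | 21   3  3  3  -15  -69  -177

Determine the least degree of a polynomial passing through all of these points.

Forward differences of the values at s = -2, -1, 0, 1, 2, 3, 4:
  p  : 21  3  3  3  -15  -69  -177
  Δ  : -18  0  0  -18  -54  -108
  Δ^2: 18  0  -18  -36  -54
  Δ^3: -18  -18  -18  -18
  Δ^4: 0  0  0
  Δ^5: 0  0
  Δ^6: 0
The third differences are constant (-18) and nonzero, while all higher differences vanish, so the minimal degree is 3.

3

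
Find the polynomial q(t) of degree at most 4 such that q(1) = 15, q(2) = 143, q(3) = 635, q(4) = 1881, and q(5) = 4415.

q(t) = 6t^4 + 5t^3 + 2t^2 - 3t + 5

Write q(t) = at^4 + bt^3 + ct^2 + dt + e. Substituting each data point gives a linear system:
  a + b + c + d + e = 15
  16a + 8b + 4c + 2d + e = 143
  81a + 27b + 9c + 3d + e = 635
  256a + 64b + 16c + 4d + e = 1881
  625a + 125b + 25c + 5d + e = 4415
Solving the system yields a = 6, b = 5, c = 2, d = -3, e = 5.
So q(t) = 6t⁴ + 5t³ + 2t² - 3t + 5.
Check: q(3) = 635. ✓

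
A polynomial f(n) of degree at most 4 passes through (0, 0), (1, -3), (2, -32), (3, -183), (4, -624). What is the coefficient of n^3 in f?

2

Write f(n) = an^4 + bn^3 + cn^2 + dn + e. Substituting each data point gives a linear system:
  e = 0
  a + b + c + d + e = -3
  16a + 8b + 4c + 2d + e = -32
  81a + 27b + 9c + 3d + e = -183
  256a + 64b + 16c + 4d + e = -624
Solving the system yields a = -3, b = 2, c = 2, d = -4, e = 0.
So f(n) = -3n^4 + 2n^3 + 2n^2 - 4n.
The coefficient of n^3 is 2.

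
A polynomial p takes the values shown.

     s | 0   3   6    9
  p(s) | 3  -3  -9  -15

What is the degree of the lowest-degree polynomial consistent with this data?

1

Forward differences of the values at s = 0, 3, 6, 9:
  p  : 3  -3  -9  -15
  Δ  : -6  -6  -6
  Δ^2: 0  0
  Δ^3: 0
The first differences are constant (-6) and nonzero, while all higher differences vanish, so the minimal degree is 1.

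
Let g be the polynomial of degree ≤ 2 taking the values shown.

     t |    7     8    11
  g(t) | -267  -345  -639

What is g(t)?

Write g(t) = at^2 + bt + c. Substituting each data point gives a linear system:
  49a + 7b + c = -267
  64a + 8b + c = -345
  121a + 11b + c = -639
Solving the system yields a = -5, b = -3, c = -1.
So g(t) = -5t^2 - 3t - 1.
Check: g(8) = -345. ✓

g(t) = -5t^2 - 3t - 1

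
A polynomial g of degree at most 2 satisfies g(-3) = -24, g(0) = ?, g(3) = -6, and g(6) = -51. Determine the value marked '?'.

The 3 known points determine the degree-2 polynomial uniquely.
Write g(t) = at^2 + bt + c. Substituting each data point gives a linear system:
  9a - 3b + c = -24
  9a + 3b + c = -6
  36a + 6b + c = -51
Solving the system yields a = -2, b = 3, c = 3.
So g(t) = -2t^2 + 3t + 3.
Then g(0) = 3.

3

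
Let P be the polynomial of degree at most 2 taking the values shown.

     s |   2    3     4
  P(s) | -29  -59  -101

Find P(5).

Forward differences of the values at s = 2, 3, 4:
  P  : -29  -59  -101
  Δ  : -30  -42
  Δ^2: -12
The second differences are constant, confirming degree 2.
Interpolating (Newton forward form) and evaluating at s = 5 gives P(5) = -155.

-155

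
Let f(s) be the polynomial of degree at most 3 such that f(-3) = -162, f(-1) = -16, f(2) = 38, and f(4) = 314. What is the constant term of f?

-6

Write f(s) = as^3 + bs^2 + cs + d. Substituting each data point gives a linear system:
  -27a + 9b - 3c + d = -162
  -a + b - c + d = -16
  8a + 4b + 2c + d = 38
  64a + 16b + 4c + d = 314
Solving the system yields a = 5, b = -1, c = 4, d = -6.
So f(s) = 5s^3 - s^2 + 4s - 6.
The constant term is -6.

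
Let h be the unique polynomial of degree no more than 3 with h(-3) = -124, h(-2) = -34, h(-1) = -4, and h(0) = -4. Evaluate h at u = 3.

Write h(u) = au^3 + bu^2 + cu + d. Substituting each data point gives a linear system:
  -27a + 9b - 3c + d = -124
  -8a + 4b - 2c + d = -34
  -a + b - c + d = -4
  d = -4
Solving the system yields a = 5, b = 0, c = -5, d = -4.
So h(u) = 5u^3 - 5u - 4.
Then h(3) = 116.

116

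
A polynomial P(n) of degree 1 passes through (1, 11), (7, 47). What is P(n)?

Write P(n) = an + b. Substituting each data point gives a linear system:
  a + b = 11
  7a + b = 47
Solving the system yields a = 6, b = 5.
So P(n) = 6n + 5.
Check: P(1) = 11. ✓

P(n) = 6n + 5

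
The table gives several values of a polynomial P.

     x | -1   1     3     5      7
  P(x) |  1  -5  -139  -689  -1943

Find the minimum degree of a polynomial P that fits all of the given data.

3

Forward differences of the values at x = -1, 1, 3, 5, 7:
  P  : 1  -5  -139  -689  -1943
  Δ  : -6  -134  -550  -1254
  Δ^2: -128  -416  -704
  Δ^3: -288  -288
  Δ^4: 0
The third differences are constant (-288) and nonzero, while all higher differences vanish, so the minimal degree is 3.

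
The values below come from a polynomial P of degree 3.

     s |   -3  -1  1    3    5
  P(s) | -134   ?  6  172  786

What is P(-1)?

0

On equispaced nodes a degree-3 polynomial has vanishing fourth forward difference, so
  P(-3) - 4·P(-1) + 6·P(1) - 4·P(3) + P(5) = 0.
Substituting the known values and solving for P(-1):
  -4·P(-1) = 0
  P(-1) = 0.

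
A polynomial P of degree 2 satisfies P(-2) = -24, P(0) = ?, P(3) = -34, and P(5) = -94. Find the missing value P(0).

The 3 known points determine the degree-2 polynomial uniquely.
Write P(t) = at^2 + bt + c. Substituting each data point gives a linear system:
  4a - 2b + c = -24
  9a + 3b + c = -34
  25a + 5b + c = -94
Solving the system yields a = -4, b = 2, c = -4.
So P(t) = -4t^2 + 2t - 4.
Then P(0) = -4.

-4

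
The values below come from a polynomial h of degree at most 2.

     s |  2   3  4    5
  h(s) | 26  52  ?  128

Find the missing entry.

On equispaced nodes a degree-2 polynomial has vanishing third forward difference, so
  - h(2) + 3·h(3) - 3·h(4) + h(5) = 0.
Substituting the known values and solving for h(4):
  -3·h(4) = -258
  h(4) = 86.

86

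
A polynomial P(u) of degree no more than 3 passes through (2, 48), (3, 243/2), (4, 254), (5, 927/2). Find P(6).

Forward differences of the values at u = 2, 3, 4, 5:
  P  : 48  243/2  254  927/2
  Δ  : 147/2  265/2  419/2
  Δ^2: 59  77
  Δ^3: 18
The third differences are constant, confirming degree 3.
Interpolating (Newton forward form) and evaluating at u = 6 gives P(6) = 768.

768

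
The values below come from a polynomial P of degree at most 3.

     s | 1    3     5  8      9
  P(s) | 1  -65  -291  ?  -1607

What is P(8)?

The 4 known points determine the degree-3 polynomial uniquely.
Write P(s) = as^3 + bs^2 + cs + d. Substituting each data point gives a linear system:
  a + b + c + d = 1
  27a + 9b + 3c + d = -65
  125a + 25b + 5c + d = -291
  729a + 81b + 9c + d = -1607
Solving the system yields a = -2, b = -2, c = 1, d = 4.
So P(s) = -2s³ - 2s² + s + 4.
Then P(8) = -1140.

-1140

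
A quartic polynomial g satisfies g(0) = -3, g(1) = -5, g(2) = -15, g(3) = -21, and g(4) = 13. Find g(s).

g(s) = s^4 - 4s^3 + s^2 - 3

Write g(s) = as^4 + bs^3 + cs^2 + ds + e. Substituting each data point gives a linear system:
  e = -3
  a + b + c + d + e = -5
  16a + 8b + 4c + 2d + e = -15
  81a + 27b + 9c + 3d + e = -21
  256a + 64b + 16c + 4d + e = 13
Solving the system yields a = 1, b = -4, c = 1, d = 0, e = -3.
So g(s) = s⁴ - 4s³ + s² - 3.
Check: g(3) = -21. ✓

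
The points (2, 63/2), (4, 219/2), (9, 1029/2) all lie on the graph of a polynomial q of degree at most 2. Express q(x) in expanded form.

Write q(x) = ax^2 + bx + c. Substituting each data point gives a linear system:
  4a + 2b + c = 63/2
  16a + 4b + c = 219/2
  81a + 9b + c = 1029/2
Solving the system yields a = 6, b = 3, c = 3/2.
So q(x) = 6x^2 + 3x + 3/2.
Check: q(2) = 63/2. ✓

q(x) = 6x^2 + 3x + 3/2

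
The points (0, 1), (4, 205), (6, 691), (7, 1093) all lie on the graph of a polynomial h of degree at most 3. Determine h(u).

Write h(u) = au^3 + bu^2 + cu + d. Substituting each data point gives a linear system:
  d = 1
  64a + 16b + 4c + d = 205
  216a + 36b + 6c + d = 691
  343a + 49b + 7c + d = 1093
Solving the system yields a = 3, b = 2, c = -5, d = 1.
So h(u) = 3u³ + 2u² - 5u + 1.
Check: h(7) = 1093. ✓

h(u) = 3u^3 + 2u^2 - 5u + 1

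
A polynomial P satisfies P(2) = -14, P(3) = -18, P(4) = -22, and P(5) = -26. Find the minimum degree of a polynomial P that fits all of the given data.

Forward differences of the values at n = 2, 3, 4, 5:
  P  : -14  -18  -22  -26
  Δ  : -4  -4  -4
  Δ^2: 0  0
  Δ^3: 0
The first differences are constant (-4) and nonzero, while all higher differences vanish, so the minimal degree is 1.

1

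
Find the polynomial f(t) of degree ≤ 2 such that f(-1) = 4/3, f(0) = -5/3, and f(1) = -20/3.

Write f(t) = at^2 + bt + c. Substituting each data point gives a linear system:
  a - b + c = 4/3
  c = -5/3
  a + b + c = -20/3
Solving the system yields a = -1, b = -4, c = -5/3.
So f(t) = -t² - 4t - 5/3.
Check: f(-1) = 4/3. ✓

f(t) = -t^2 - 4t - 5/3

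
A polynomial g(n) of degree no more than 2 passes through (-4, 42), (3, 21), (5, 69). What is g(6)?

102

Using the Lagrange interpolation formula with nodes -4, 3, 5:
  L_0(n) = (n - 3)(n - 5) / 63
  L_1(n) = (n + 4)(n - 5) / -14
  L_2(n) = (n + 4)(n - 3) / 18
Then g(n) = 42·L_0(n) + 21·L_1(n) + 69·L_2(n).
Expanding and collecting terms gives g(n) = 3n^2 - 6.
Evaluating at n = 6: g(6) = 102.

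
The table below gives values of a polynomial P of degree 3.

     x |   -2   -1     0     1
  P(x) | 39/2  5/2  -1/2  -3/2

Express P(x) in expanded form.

Write P(x) = ax^3 + bx^2 + cx + d. Substituting each data point gives a linear system:
  -8a + 4b - 2c + d = 39/2
  -a + b - c + d = 5/2
  d = -1/2
  a + b + c + d = -3/2
Solving the system yields a = -2, b = 1, c = 0, d = -1/2.
So P(x) = -2x³ + x² - 1/2.
Check: P(1) = -3/2. ✓

P(x) = -2x^3 + x^2 - 1/2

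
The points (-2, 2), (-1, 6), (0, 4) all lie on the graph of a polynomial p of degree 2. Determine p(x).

p(x) = -3x^2 - 5x + 4

Write p(x) = ax^2 + bx + c. Substituting each data point gives a linear system:
  4a - 2b + c = 2
  a - b + c = 6
  c = 4
Solving the system yields a = -3, b = -5, c = 4.
So p(x) = -3x^2 - 5x + 4.
Check: p(-1) = 6. ✓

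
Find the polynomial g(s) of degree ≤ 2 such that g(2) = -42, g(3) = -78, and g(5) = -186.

g(s) = -6s^2 - 6s - 6

Write g(s) = as^2 + bs + c. Substituting each data point gives a linear system:
  4a + 2b + c = -42
  9a + 3b + c = -78
  25a + 5b + c = -186
Solving the system yields a = -6, b = -6, c = -6.
So g(s) = -6s^2 - 6s - 6.
Check: g(5) = -186. ✓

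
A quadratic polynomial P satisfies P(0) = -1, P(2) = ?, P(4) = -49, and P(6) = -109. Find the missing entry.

-13

The 3 known points determine the degree-2 polynomial uniquely.
Write P(n) = an^2 + bn + c. Substituting each data point gives a linear system:
  c = -1
  16a + 4b + c = -49
  36a + 6b + c = -109
Solving the system yields a = -3, b = 0, c = -1.
So P(n) = -3n^2 - 1.
Then P(2) = -13.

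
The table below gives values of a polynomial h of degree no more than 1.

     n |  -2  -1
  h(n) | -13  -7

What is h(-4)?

Write h(n) = an + b. Substituting each data point gives a linear system:
  -2a + b = -13
  -a + b = -7
Solving the system yields a = 6, b = -1.
So h(n) = 6n - 1.
Then h(-4) = -25.

-25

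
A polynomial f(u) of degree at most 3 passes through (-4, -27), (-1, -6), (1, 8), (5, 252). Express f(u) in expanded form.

Write f(u) = au^3 + bu^2 + cu + d. Substituting each data point gives a linear system:
  -64a + 16b - 4c + d = -27
  -a + b - c + d = -6
  a + b + c + d = 8
  125a + 25b + 5c + d = 252
Solving the system yields a = 1, b = 4, c = 6, d = -3.
So f(u) = u^3 + 4u^2 + 6u - 3.
Check: f(1) = 8. ✓

f(u) = u^3 + 4u^2 + 6u - 3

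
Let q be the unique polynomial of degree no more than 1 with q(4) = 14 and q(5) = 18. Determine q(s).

q(s) = 4s - 2

Write q(s) = as + b. Substituting each data point gives a linear system:
  4a + b = 14
  5a + b = 18
Solving the system yields a = 4, b = -2.
So q(s) = 4s - 2.
Check: q(4) = 14. ✓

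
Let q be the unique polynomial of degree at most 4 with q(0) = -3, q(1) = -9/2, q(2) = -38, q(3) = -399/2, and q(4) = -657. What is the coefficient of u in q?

Write q(u) = au^4 + bu^3 + cu^2 + du + e. Substituting each data point gives a linear system:
  e = -3
  a + b + c + d + e = -9/2
  16a + 8b + 4c + 2d + e = -38
  81a + 27b + 9c + 3d + e = -399/2
  256a + 64b + 16c + 4d + e = -657
Solving the system yields a = -3, b = 2, c = -1, d = 1/2, e = -3.
So q(u) = -3u⁴ + 2u³ - u² + (1/2)u - 3.
The coefficient of u is 1/2.

1/2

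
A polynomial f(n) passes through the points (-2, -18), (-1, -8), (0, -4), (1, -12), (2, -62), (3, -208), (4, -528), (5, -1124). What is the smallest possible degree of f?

4

Forward differences of the values at n = -2, -1, 0, 1, 2, 3, 4, 5:
  f  : -18  -8  -4  -12  -62  -208  -528  -1124
  Δ  : 10  4  -8  -50  -146  -320  -596
  Δ^2: -6  -12  -42  -96  -174  -276
  Δ^3: -6  -30  -54  -78  -102
  Δ^4: -24  -24  -24  -24
  Δ^5: 0  0  0
  Δ^6: 0  0
  Δ^7: 0
The fourth differences are constant (-24) and nonzero, while all higher differences vanish, so the minimal degree is 4.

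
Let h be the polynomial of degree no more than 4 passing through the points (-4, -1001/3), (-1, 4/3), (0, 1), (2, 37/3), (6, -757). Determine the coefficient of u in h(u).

Write h(u) = au^4 + bu^3 + cu^2 + du + e. Substituting each data point gives a linear system:
  256a - 64b + 16c - 4d + e = -1001/3
  a - b + c - d + e = 4/3
  e = 1
  16a + 8b + 4c + 2d + e = 37/3
  1296a + 216b + 36c + 6d + e = -757
Solving the system yields a = -1, b = 2, c = 3, d = -1/3, e = 1.
So h(u) = -u^4 + 2u^3 + 3u^2 - (1/3)u + 1.
The coefficient of u is -1/3.

-1/3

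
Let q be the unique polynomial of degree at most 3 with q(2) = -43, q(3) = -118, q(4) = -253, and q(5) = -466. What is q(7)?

-1198

Using the Lagrange interpolation formula with nodes 2, 3, 4, 5:
  L_0(u) = (u - 3)(u - 4)(u - 5) / -6
  L_1(u) = (u - 2)(u - 4)(u - 5) / 2
  L_2(u) = (u - 2)(u - 3)(u - 5) / -2
  L_3(u) = (u - 2)(u - 3)(u - 4) / 6
Then q(u) = -43·L_0(u) - 118·L_1(u) - 253·L_2(u) - 466·L_3(u).
Expanding and collecting terms gives q(u) = -3u^3 - 3u^2 - 3u - 1.
Evaluating at u = 7: q(7) = -1198.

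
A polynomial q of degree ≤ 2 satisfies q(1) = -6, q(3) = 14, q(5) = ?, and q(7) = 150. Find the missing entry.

66

The 3 known points determine the degree-2 polynomial uniquely.
Write q(x) = ax^2 + bx + c. Substituting each data point gives a linear system:
  a + b + c = -6
  9a + 3b + c = 14
  49a + 7b + c = 150
Solving the system yields a = 4, b = -6, c = -4.
So q(x) = 4x² - 6x - 4.
Then q(5) = 66.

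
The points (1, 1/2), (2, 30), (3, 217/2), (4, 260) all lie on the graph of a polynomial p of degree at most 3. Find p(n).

Using the Lagrange interpolation formula with nodes 1, 2, 3, 4:
  L_0(n) = (n - 2)(n - 3)(n - 4) / -6
  L_1(n) = (n - 1)(n - 3)(n - 4) / 2
  L_2(n) = (n - 1)(n - 2)(n - 4) / -2
  L_3(n) = (n - 1)(n - 2)(n - 3) / 6
Then p(n) = 1/2·L_0(n) + 30·L_1(n) + 217/2·L_2(n) + 260·L_3(n).
Expanding and collecting terms gives p(n) = 4n^3 + (1/2)n^2 - 4.
Check: p(1) = 1/2. ✓

p(n) = 4n^3 + (1/2)n^2 - 4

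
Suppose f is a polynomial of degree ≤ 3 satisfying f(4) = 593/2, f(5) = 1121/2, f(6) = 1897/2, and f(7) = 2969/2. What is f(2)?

Write f(x) = ax^3 + bx^2 + cx + d. Substituting each data point gives a linear system:
  64a + 16b + 4c + d = 593/2
  125a + 25b + 5c + d = 1121/2
  216a + 36b + 6c + d = 1897/2
  343a + 49b + 7c + d = 2969/2
Solving the system yields a = 4, b = 2, c = 2, d = 1/2.
So f(x) = 4x^3 + 2x^2 + 2x + 1/2.
Then f(2) = 89/2.

89/2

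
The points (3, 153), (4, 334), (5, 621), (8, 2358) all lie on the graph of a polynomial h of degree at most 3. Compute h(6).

Write h(s) = as^3 + bs^2 + cs + d. Substituting each data point gives a linear system:
  27a + 9b + 3c + d = 153
  64a + 16b + 4c + d = 334
  125a + 25b + 5c + d = 621
  512a + 64b + 8c + d = 2358
Solving the system yields a = 4, b = 5, c = -2, d = 6.
So h(s) = 4s^3 + 5s^2 - 2s + 6.
Then h(6) = 1038.

1038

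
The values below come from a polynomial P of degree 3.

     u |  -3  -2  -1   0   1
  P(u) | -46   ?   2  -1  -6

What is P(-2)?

The 4 known points determine the degree-3 polynomial uniquely.
Write P(u) = au^3 + bu^2 + cu + d. Substituting each data point gives a linear system:
  -27a + 9b - 3c + d = -46
  -a + b - c + d = 2
  d = -1
  a + b + c + d = -6
Solving the system yields a = 2, b = -1, c = -6, d = -1.
So P(u) = 2u^3 - u^2 - 6u - 1.
Then P(-2) = -9.

-9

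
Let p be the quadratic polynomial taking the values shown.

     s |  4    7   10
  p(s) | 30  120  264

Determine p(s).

Write p(s) = as^2 + bs + c. Substituting each data point gives a linear system:
  16a + 4b + c = 30
  49a + 7b + c = 120
  100a + 10b + c = 264
Solving the system yields a = 3, b = -3, c = -6.
So p(s) = 3s^2 - 3s - 6.
Check: p(7) = 120. ✓

p(s) = 3s^2 - 3s - 6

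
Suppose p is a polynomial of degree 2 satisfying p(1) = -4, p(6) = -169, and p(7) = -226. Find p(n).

Using the Lagrange interpolation formula with nodes 1, 6, 7:
  L_0(n) = (n - 6)(n - 7) / 30
  L_1(n) = (n - 1)(n - 7) / -5
  L_2(n) = (n - 1)(n - 6) / 6
Then p(n) = -4·L_0(n) - 169·L_1(n) - 226·L_2(n).
Expanding and collecting terms gives p(n) = -4n² - 5n + 5.
Check: p(1) = -4. ✓

p(n) = -4n^2 - 5n + 5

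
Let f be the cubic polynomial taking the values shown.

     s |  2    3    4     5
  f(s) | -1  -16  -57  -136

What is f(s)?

f(s) = -2s^3 + 5s^2 - 2s - 1

Write f(s) = as^3 + bs^2 + cs + d. Substituting each data point gives a linear system:
  8a + 4b + 2c + d = -1
  27a + 9b + 3c + d = -16
  64a + 16b + 4c + d = -57
  125a + 25b + 5c + d = -136
Solving the system yields a = -2, b = 5, c = -2, d = -1.
So f(s) = -2s^3 + 5s^2 - 2s - 1.
Check: f(2) = -1. ✓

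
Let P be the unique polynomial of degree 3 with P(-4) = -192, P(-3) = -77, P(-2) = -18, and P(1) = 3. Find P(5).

339

Using the Lagrange interpolation formula with nodes -4, -3, -2, 1:
  L_0(t) = (t + 3)(t + 2)(t - 1) / -10
  L_1(t) = (t + 4)(t + 2)(t - 1) / 4
  L_2(t) = (t + 4)(t + 3)(t - 1) / -6
  L_3(t) = (t + 4)(t + 3)(t + 2) / 60
Then P(t) = -192·L_0(t) - 77·L_1(t) - 18·L_2(t) + 3·L_3(t).
Expanding and collecting terms gives P(t) = 3t^3 - t^2 - 3t + 4.
Evaluating at t = 5: P(5) = 339.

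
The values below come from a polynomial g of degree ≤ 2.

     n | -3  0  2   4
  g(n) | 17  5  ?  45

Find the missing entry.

The 3 known points determine the degree-2 polynomial uniquely.
Write g(n) = an^2 + bn + c. Substituting each data point gives a linear system:
  9a - 3b + c = 17
  c = 5
  16a + 4b + c = 45
Solving the system yields a = 2, b = 2, c = 5.
So g(n) = 2n² + 2n + 5.
Then g(2) = 17.

17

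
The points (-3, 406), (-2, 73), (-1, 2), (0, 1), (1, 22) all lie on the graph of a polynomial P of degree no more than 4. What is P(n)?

Write P(n) = an^4 + bn^3 + cn^2 + dn + e. Substituting each data point gives a linear system:
  81a - 27b + 9c - 3d + e = 406
  16a - 8b + 4c - 2d + e = 73
  a - b + c - d + e = 2
  e = 1
  a + b + c + d + e = 22
Solving the system yields a = 6, b = 4, c = 5, d = 6, e = 1.
So P(n) = 6n⁴ + 4n³ + 5n² + 6n + 1.
Check: P(1) = 22. ✓

P(n) = 6n^4 + 4n^3 + 5n^2 + 6n + 1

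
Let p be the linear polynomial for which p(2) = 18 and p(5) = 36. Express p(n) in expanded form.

p(n) = 6n + 6

Write p(n) = an + b. Substituting each data point gives a linear system:
  2a + b = 18
  5a + b = 36
Solving the system yields a = 6, b = 6.
So p(n) = 6n + 6.
Check: p(5) = 36. ✓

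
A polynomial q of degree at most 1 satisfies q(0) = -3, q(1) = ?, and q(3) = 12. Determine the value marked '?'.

2

The 2 known points determine the degree-1 polynomial uniquely.
Write q(n) = an + b. Substituting each data point gives a linear system:
  b = -3
  3a + b = 12
Solving the system yields a = 5, b = -3.
So q(n) = 5n - 3.
Then q(1) = 2.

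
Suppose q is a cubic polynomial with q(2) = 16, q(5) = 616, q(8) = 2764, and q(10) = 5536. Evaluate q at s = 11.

Using the Lagrange interpolation formula with nodes 2, 5, 8, 10:
  L_0(s) = (s - 5)(s - 8)(s - 10) / -144
  L_1(s) = (s - 2)(s - 8)(s - 10) / 45
  L_2(s) = (s - 2)(s - 5)(s - 10) / -36
  L_3(s) = (s - 2)(s - 5)(s - 8) / 80
Then q(s) = 16·L_0(s) + 616·L_1(s) + 2764·L_2(s) + 5536·L_3(s).
Expanding and collecting terms gives q(s) = 6s^3 - 4s^2 - 6s - 4.
Evaluating at s = 11: q(11) = 7432.

7432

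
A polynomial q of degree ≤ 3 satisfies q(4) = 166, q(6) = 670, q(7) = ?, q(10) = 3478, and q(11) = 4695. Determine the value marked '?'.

The 4 known points determine the degree-3 polynomial uniquely.
Write q(x) = ax^3 + bx^2 + cx + d. Substituting each data point gives a linear system:
  64a + 16b + 4c + d = 166
  216a + 36b + 6c + d = 670
  1000a + 100b + 10c + d = 3478
  1331a + 121b + 11c + d = 4695
Solving the system yields a = 4, b = -5, c = -2, d = -2.
So q(x) = 4x^3 - 5x^2 - 2x - 2.
Then q(7) = 1111.

1111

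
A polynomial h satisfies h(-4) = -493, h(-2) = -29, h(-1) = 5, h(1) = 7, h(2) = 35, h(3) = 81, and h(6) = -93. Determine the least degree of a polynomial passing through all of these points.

Divided differences on the nodes -4, -2, -1, 1, 2, 3, 6:
  order 0: -493  -29  5  7  35  81  -93
  order 1: 232  34  1  28  46  -58
  order 2: -66  -11  9  9  -26
  order 3: 11  5  0  -7
  order 4: -1  -1  -1
  order 5: 0  0
  order 6: 0
The order-4 divided differences are all -1 (nonzero) and every higher order vanishes, so the data lies on a polynomial of degree exactly 4.

4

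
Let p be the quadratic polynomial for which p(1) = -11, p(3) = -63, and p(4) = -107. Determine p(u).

p(u) = -6u^2 - 2u - 3

Write p(u) = au^2 + bu + c. Substituting each data point gives a linear system:
  a + b + c = -11
  9a + 3b + c = -63
  16a + 4b + c = -107
Solving the system yields a = -6, b = -2, c = -3.
So p(u) = -6u² - 2u - 3.
Check: p(1) = -11. ✓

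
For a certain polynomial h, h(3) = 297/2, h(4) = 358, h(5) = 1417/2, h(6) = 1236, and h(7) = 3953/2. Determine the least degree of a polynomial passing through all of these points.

3

Forward differences of the values at s = 3, 4, 5, 6, 7:
  h  : 297/2  358  1417/2  1236  3953/2
  Δ  : 419/2  701/2  1055/2  1481/2
  Δ^2: 141  177  213
  Δ^3: 36  36
  Δ^4: 0
The third differences are constant (36) and nonzero, while all higher differences vanish, so the minimal degree is 3.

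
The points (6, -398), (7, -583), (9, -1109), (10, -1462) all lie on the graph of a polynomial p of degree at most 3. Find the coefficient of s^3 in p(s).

-1

Write p(s) = as^3 + bs^2 + cs + d. Substituting each data point gives a linear system:
  216a + 36b + 6c + d = -398
  343a + 49b + 7c + d = -583
  729a + 81b + 9c + d = -1109
  1000a + 100b + 10c + d = -1462
Solving the system yields a = -1, b = -4, c = -6, d = -2.
So p(s) = -s³ - 4s² - 6s - 2.
The leading coefficient is -1.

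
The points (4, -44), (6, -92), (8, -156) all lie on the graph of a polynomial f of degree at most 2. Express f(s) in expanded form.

Write f(s) = as^2 + bs + c. Substituting each data point gives a linear system:
  16a + 4b + c = -44
  36a + 6b + c = -92
  64a + 8b + c = -156
Solving the system yields a = -2, b = -4, c = 4.
So f(s) = -2s^2 - 4s + 4.
Check: f(4) = -44. ✓

f(s) = -2s^2 - 4s + 4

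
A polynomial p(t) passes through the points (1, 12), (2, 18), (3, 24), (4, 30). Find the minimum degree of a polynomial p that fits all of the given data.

1

Forward differences of the values at t = 1, 2, 3, 4:
  p  : 12  18  24  30
  Δ  : 6  6  6
  Δ^2: 0  0
  Δ^3: 0
The first differences are constant (6) and nonzero, while all higher differences vanish, so the minimal degree is 1.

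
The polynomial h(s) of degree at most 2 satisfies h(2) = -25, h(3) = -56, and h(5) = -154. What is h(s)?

h(s) = -6s^2 - s + 1

Using the Lagrange interpolation formula with nodes 2, 3, 5:
  L_0(s) = (s - 3)(s - 5) / 3
  L_1(s) = (s - 2)(s - 5) / -2
  L_2(s) = (s - 2)(s - 3) / 6
Then h(s) = -25·L_0(s) - 56·L_1(s) - 154·L_2(s).
Expanding and collecting terms gives h(s) = -6s^2 - s + 1.
Check: h(2) = -25. ✓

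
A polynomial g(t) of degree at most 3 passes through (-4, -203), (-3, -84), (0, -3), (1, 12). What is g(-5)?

-408

Write g(t) = at^3 + bt^2 + ct + d. Substituting each data point gives a linear system:
  -64a + 16b - 4c + d = -203
  -27a + 9b - 3c + d = -84
  d = -3
  a + b + c + d = 12
Solving the system yields a = 4, b = 5, c = 6, d = -3.
So g(t) = 4t^3 + 5t^2 + 6t - 3.
Then g(-5) = -408.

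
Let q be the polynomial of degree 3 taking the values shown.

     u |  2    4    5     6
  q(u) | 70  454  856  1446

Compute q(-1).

4

Using the Lagrange interpolation formula with nodes 2, 4, 5, 6:
  L_0(u) = (u - 4)(u - 5)(u - 6) / -24
  L_1(u) = (u - 2)(u - 5)(u - 6) / 4
  L_2(u) = (u - 2)(u - 4)(u - 6) / -3
  L_3(u) = (u - 2)(u - 4)(u - 5) / 8
Then q(u) = 70·L_0(u) + 454·L_1(u) + 856·L_2(u) + 1446·L_3(u).
Expanding and collecting terms gives q(u) = 6u^3 + 4u^2 + 6.
Evaluating at u = -1: q(-1) = 4.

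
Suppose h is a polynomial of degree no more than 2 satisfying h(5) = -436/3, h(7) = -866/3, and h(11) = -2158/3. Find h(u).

Write h(u) = au^2 + bu + c. Substituting each data point gives a linear system:
  25a + 5b + c = -436/3
  49a + 7b + c = -866/3
  121a + 11b + c = -2158/3
Solving the system yields a = -6, b = 1/3, c = 3.
So h(u) = -6u² + (1/3)u + 3.
Check: h(7) = -866/3. ✓

h(u) = -6u^2 + (1/3)u + 3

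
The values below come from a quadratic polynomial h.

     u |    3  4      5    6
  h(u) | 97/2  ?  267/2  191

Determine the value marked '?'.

86

The 3 known points determine the degree-2 polynomial uniquely.
Write h(u) = au^2 + bu + c. Substituting each data point gives a linear system:
  9a + 3b + c = 97/2
  25a + 5b + c = 267/2
  36a + 6b + c = 191
Solving the system yields a = 5, b = 5/2, c = -4.
So h(u) = 5u² + (5/2)u - 4.
Then h(4) = 86.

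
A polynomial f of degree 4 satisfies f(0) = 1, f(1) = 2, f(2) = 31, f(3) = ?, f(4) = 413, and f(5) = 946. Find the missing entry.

On equispaced nodes a degree-4 polynomial has vanishing fifth forward difference, so
  - f(0) + 5·f(1) - 10·f(2) + 10·f(3) - 5·f(4) + f(5) = 0.
Substituting the known values and solving for f(3):
  10·f(3) = 1420
  f(3) = 142.

142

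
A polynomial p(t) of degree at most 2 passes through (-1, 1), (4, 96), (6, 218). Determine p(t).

p(t) = 6t^2 + t - 4

Write p(t) = at^2 + bt + c. Substituting each data point gives a linear system:
  a - b + c = 1
  16a + 4b + c = 96
  36a + 6b + c = 218
Solving the system yields a = 6, b = 1, c = -4.
So p(t) = 6t² + t - 4.
Check: p(6) = 218. ✓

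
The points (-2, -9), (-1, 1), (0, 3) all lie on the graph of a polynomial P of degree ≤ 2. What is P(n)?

P(n) = -4n^2 - 2n + 3

Using the Lagrange interpolation formula with nodes -2, -1, 0:
  L_0(n) = (n + 1)n / 2
  L_1(n) = (n + 2)n / -1
  L_2(n) = (n + 2)(n + 1) / 2
Then P(n) = -9·L_0(n) + 1·L_1(n) + 3·L_2(n).
Expanding and collecting terms gives P(n) = -4n^2 - 2n + 3.
Check: P(-1) = 1. ✓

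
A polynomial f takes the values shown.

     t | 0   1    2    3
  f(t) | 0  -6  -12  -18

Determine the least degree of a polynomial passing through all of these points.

Forward differences of the values at t = 0, 1, 2, 3:
  f  : 0  -6  -12  -18
  Δ  : -6  -6  -6
  Δ^2: 0  0
  Δ^3: 0
The first differences are constant (-6) and nonzero, while all higher differences vanish, so the minimal degree is 1.

1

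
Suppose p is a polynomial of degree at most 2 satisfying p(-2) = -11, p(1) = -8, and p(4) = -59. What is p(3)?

Forward differences of the values at t = -2, 1, 4:
  p  : -11  -8  -59
  Δ  : 3  -51
  Δ^2: -54
The second differences are constant, confirming degree 2.
Interpolating (Newton forward form) and evaluating at t = 3 gives p(3) = -36.

-36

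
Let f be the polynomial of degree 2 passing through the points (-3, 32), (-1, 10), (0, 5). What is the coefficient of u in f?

Write f(u) = au^2 + bu + c. Substituting each data point gives a linear system:
  9a - 3b + c = 32
  a - b + c = 10
  c = 5
Solving the system yields a = 2, b = -3, c = 5.
So f(u) = 2u² - 3u + 5.
The coefficient of u is -3.

-3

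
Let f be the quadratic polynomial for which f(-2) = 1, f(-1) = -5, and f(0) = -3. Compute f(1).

Write f(u) = au^2 + bu + c. Substituting each data point gives a linear system:
  4a - 2b + c = 1
  a - b + c = -5
  c = -3
Solving the system yields a = 4, b = 6, c = -3.
So f(u) = 4u² + 6u - 3.
Then f(1) = 7.

7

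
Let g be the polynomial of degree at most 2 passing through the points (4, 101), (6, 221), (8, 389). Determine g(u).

Write g(u) = au^2 + bu + c. Substituting each data point gives a linear system:
  16a + 4b + c = 101
  36a + 6b + c = 221
  64a + 8b + c = 389
Solving the system yields a = 6, b = 0, c = 5.
So g(u) = 6u^2 + 5.
Check: g(4) = 101. ✓

g(u) = 6u^2 + 5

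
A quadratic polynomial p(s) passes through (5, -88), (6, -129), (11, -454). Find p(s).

Using the Lagrange interpolation formula with nodes 5, 6, 11:
  L_0(s) = (s - 6)(s - 11) / 6
  L_1(s) = (s - 5)(s - 11) / -5
  L_2(s) = (s - 5)(s - 6) / 30
Then p(s) = -88·L_0(s) - 129·L_1(s) - 454·L_2(s).
Expanding and collecting terms gives p(s) = -4s^2 + 3s - 3.
Check: p(5) = -88. ✓

p(s) = -4s^2 + 3s - 3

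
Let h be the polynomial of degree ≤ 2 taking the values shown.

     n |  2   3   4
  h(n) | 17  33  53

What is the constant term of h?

Write h(n) = an^2 + bn + c. Substituting each data point gives a linear system:
  4a + 2b + c = 17
  9a + 3b + c = 33
  16a + 4b + c = 53
Solving the system yields a = 2, b = 6, c = -3.
So h(n) = 2n² + 6n - 3.
The constant term is -3.

-3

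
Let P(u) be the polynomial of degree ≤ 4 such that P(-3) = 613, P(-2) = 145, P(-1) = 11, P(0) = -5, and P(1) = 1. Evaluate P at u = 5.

2525

Write P(u) = au^4 + bu^3 + cu^2 + du + e. Substituting each data point gives a linear system:
  81a - 27b + 9c - 3d + e = 613
  16a - 8b + 4c - 2d + e = 145
  a - b + c - d + e = 11
  e = -5
  a + b + c + d + e = 1
Solving the system yields a = 5, b = -6, c = 6, d = 1, e = -5.
So P(u) = 5u^4 - 6u^3 + 6u^2 + u - 5.
Then P(5) = 2525.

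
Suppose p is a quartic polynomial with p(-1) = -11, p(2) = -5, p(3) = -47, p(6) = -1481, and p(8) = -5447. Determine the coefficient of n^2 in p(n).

-5

Write p(n) = an^4 + bn^3 + cn^2 + dn + e. Substituting each data point gives a linear system:
  a - b + c - d + e = -11
  16a + 8b + 4c + 2d + e = -5
  81a + 27b + 9c + 3d + e = -47
  1296a + 216b + 36c + 6d + e = -1481
  4096a + 512b + 64c + 8d + e = -5447
Solving the system yields a = -2, b = 6, c = -5, d = -1, e = 1.
So p(n) = -2n^4 + 6n^3 - 5n^2 - n + 1.
The coefficient of n^2 is -5.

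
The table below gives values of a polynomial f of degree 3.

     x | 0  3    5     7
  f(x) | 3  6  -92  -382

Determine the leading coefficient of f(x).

-2

Write f(x) = ax^3 + bx^2 + cx + d. Substituting each data point gives a linear system:
  d = 3
  27a + 9b + 3c + d = 6
  125a + 25b + 5c + d = -92
  343a + 49b + 7c + d = -382
Solving the system yields a = -2, b = 6, c = 1, d = 3.
So f(x) = -2x^3 + 6x^2 + x + 3.
The leading coefficient is -2.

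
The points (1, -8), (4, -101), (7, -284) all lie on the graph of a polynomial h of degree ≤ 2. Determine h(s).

Using the Lagrange interpolation formula with nodes 1, 4, 7:
  L_0(s) = (s - 4)(s - 7) / 18
  L_1(s) = (s - 1)(s - 7) / -9
  L_2(s) = (s - 1)(s - 4) / 18
Then h(s) = -8·L_0(s) - 101·L_1(s) - 284·L_2(s).
Expanding and collecting terms gives h(s) = -5s² - 6s + 3.
Check: h(7) = -284. ✓

h(s) = -5s^2 - 6s + 3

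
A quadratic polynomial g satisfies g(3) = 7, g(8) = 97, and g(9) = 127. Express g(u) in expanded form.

g(u) = 2u^2 - 4u + 1

Write g(u) = au^2 + bu + c. Substituting each data point gives a linear system:
  9a + 3b + c = 7
  64a + 8b + c = 97
  81a + 9b + c = 127
Solving the system yields a = 2, b = -4, c = 1.
So g(u) = 2u^2 - 4u + 1.
Check: g(8) = 97. ✓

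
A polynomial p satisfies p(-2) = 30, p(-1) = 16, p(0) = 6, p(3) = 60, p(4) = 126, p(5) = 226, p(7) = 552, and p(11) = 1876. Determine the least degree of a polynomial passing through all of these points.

3

Divided differences on the nodes -2, -1, 0, 3, 4, 5, 7, 11:
  order 0: 30  16  6  60  126  226  552  1876
  order 1: -14  -10  18  66  100  163  331
  order 2: 2  7  12  17  21  28
  order 3: 1  1  1  1  1
  order 4: 0  0  0  0
  order 5: 0  0  0
  order 6: 0  0
  order 7: 0
The order-3 divided differences are all 1 (nonzero) and every higher order vanishes, so the data lies on a polynomial of degree exactly 3.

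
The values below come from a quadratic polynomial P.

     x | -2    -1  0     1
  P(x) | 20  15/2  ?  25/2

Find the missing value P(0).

The 3 known points determine the degree-2 polynomial uniquely.
Write P(x) = ax^2 + bx + c. Substituting each data point gives a linear system:
  4a - 2b + c = 20
  a - b + c = 15/2
  a + b + c = 25/2
Solving the system yields a = 5, b = 5/2, c = 5.
So P(x) = 5x^2 + (5/2)x + 5.
Then P(0) = 5.

5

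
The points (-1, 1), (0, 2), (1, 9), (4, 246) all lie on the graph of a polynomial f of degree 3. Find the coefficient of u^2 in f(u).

3

Write f(u) = au^3 + bu^2 + cu + d. Substituting each data point gives a linear system:
  -a + b - c + d = 1
  d = 2
  a + b + c + d = 9
  64a + 16b + 4c + d = 246
Solving the system yields a = 3, b = 3, c = 1, d = 2.
So f(u) = 3u^3 + 3u^2 + u + 2.
The coefficient of u^2 is 3.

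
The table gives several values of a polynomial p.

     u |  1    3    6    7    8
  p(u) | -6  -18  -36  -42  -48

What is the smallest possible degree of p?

1

Divided differences on the nodes 1, 3, 6, 7, 8:
  order 0: -6  -18  -36  -42  -48
  order 1: -6  -6  -6  -6
  order 2: 0  0  0
  order 3: 0  0
  order 4: 0
The order-1 divided differences are all -6 (nonzero) and every higher order vanishes, so the data lies on a polynomial of degree exactly 1.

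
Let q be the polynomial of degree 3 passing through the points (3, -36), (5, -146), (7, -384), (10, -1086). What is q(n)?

q(n) = -n^3 - n^2 + 2n - 6

Using the Lagrange interpolation formula with nodes 3, 5, 7, 10:
  L_0(n) = (n - 5)(n - 7)(n - 10) / -56
  L_1(n) = (n - 3)(n - 7)(n - 10) / 20
  L_2(n) = (n - 3)(n - 5)(n - 10) / -24
  L_3(n) = (n - 3)(n - 5)(n - 7) / 105
Then q(n) = -36·L_0(n) - 146·L_1(n) - 384·L_2(n) - 1086·L_3(n).
Expanding and collecting terms gives q(n) = -n³ - n² + 2n - 6.
Check: q(3) = -36. ✓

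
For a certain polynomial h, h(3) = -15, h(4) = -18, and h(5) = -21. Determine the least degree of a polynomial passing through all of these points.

1

Forward differences of the values at n = 3, 4, 5:
  h  : -15  -18  -21
  Δ  : -3  -3
  Δ^2: 0
The first differences are constant (-3) and nonzero, while all higher differences vanish, so the minimal degree is 1.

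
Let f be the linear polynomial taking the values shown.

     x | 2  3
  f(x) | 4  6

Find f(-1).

-2

Using the Lagrange interpolation formula with nodes 2, 3:
  L_0(x) = (x - 3) / -1
  L_1(x) = (x - 2) / 1
Then f(x) = 4·L_0(x) + 6·L_1(x).
Expanding and collecting terms gives f(x) = 2x.
Evaluating at x = -1: f(-1) = -2.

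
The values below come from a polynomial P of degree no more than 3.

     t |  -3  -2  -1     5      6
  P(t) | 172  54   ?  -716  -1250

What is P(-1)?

10

The 4 known points determine the degree-3 polynomial uniquely.
Write P(t) = at^3 + bt^2 + ct + d. Substituting each data point gives a linear system:
  -27a + 9b - 3c + d = 172
  -8a + 4b - 2c + d = 54
  125a + 25b + 5c + d = -716
  216a + 36b + 6c + d = -1250
Solving the system yields a = -6, b = 1, c = 1, d = 4.
So P(t) = -6t³ + t² + t + 4.
Then P(-1) = 10.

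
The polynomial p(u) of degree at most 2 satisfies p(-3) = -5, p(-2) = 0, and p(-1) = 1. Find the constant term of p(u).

Write p(u) = au^2 + bu + c. Substituting each data point gives a linear system:
  9a - 3b + c = -5
  4a - 2b + c = 0
  a - b + c = 1
Solving the system yields a = -2, b = -5, c = -2.
So p(u) = -2u² - 5u - 2.
The constant term is -2.

-2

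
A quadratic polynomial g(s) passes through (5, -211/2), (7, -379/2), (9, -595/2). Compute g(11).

-859/2

Write g(s) = as^2 + bs + c. Substituting each data point gives a linear system:
  25a + 5b + c = -211/2
  49a + 7b + c = -379/2
  81a + 9b + c = -595/2
Solving the system yields a = -3, b = -6, c = -1/2.
So g(s) = -3s^2 - 6s - 1/2.
Then g(11) = -859/2.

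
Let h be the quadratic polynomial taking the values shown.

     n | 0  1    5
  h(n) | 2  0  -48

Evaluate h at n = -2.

Using the Lagrange interpolation formula with nodes 0, 1, 5:
  L_0(n) = (n - 1)(n - 5) / 5
  L_1(n) = n(n - 5) / -4
  L_2(n) = n(n - 1) / 20
Then h(n) = 2·L_0(n) + 0·L_1(n) - 48·L_2(n).
Expanding and collecting terms gives h(n) = -2n² + 2.
Evaluating at n = -2: h(-2) = -6.

-6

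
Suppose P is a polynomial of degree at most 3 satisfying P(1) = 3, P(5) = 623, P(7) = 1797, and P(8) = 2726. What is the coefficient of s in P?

5

Write P(s) = as^3 + bs^2 + cs + d. Substituting each data point gives a linear system:
  a + b + c + d = 3
  125a + 25b + 5c + d = 623
  343a + 49b + 7c + d = 1797
  512a + 64b + 8c + d = 2726
Solving the system yields a = 6, b = -6, c = 5, d = -2.
So P(s) = 6s³ - 6s² + 5s - 2.
The coefficient of s is 5.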